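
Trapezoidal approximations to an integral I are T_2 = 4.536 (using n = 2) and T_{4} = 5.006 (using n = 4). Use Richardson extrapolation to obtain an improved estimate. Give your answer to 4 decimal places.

R = (4·T_{4} − T_2) / 3 = (4·5.006 − 4.536)/3 = (15.488)/3 = 5.1627.

5.1627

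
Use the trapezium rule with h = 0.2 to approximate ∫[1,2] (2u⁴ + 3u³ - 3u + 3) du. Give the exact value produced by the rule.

22.42656

h = (2 − 1)/5 = 0.2.
Nodes u₀,…,u₅ = 1, 1.2, 1.4, 1.6, 1.8, 2.
f(u) = 2u⁴ + 3u³ - 3u + 3: f₀=5, f₁=8.7312, f₂=14.7152, f₃=23.5952, f₄=36.0912, f₅=53.
(h/2)·[f₀ + 2f₁ + 2f₂ + 2f₃ + 2f₄ + f₅] = 0.1·(224.2656) = 22.42656.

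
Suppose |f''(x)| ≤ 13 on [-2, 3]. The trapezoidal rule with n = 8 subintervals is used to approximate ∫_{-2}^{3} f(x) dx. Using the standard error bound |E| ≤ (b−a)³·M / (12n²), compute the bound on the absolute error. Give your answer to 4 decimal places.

2.1159

|E| ≤ (5)³·13 / (12·8²) = 1625/768 = 2.1159.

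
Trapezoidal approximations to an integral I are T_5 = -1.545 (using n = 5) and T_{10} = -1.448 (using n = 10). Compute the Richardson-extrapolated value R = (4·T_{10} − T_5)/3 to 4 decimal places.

-1.4157

R = (4·T_{10} − T_5) / 3 = (4·(-1.448) − (-1.545))/3 = (-4.247)/3 = -1.4157.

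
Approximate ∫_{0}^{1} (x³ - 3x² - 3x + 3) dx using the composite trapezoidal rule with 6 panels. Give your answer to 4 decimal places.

0.7431

h = (1 − 0)/6 = 0.166667.
Nodes x₀,…,x₆ = 0, 0.166667, 0.333333, 0.5, 0.666667, 0.833333, 1.
f(x) = x³ - 3x² - 3x + 3: f₀=3, f₁=2.421296, f₂=1.703704, f₃=0.875, f₄=-0.037037, f₅=-1.004630, f₆=-2.
(h/2)·[f₀ + 2f₁ + 2f₂ + 2f₃ + 2f₄ + 2f₅ + f₆] = 0.083333·(8.916667) = 0.7431.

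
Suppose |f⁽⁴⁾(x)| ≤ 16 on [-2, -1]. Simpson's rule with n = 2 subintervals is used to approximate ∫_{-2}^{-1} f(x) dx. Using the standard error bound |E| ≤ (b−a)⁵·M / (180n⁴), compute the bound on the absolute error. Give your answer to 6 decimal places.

0.005556

|E| ≤ (1)⁵·16 / (180·2⁴) = 16/2880 = 0.005556.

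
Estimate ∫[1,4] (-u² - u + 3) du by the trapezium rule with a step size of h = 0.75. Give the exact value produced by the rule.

-19.78125

h = (4 − 1)/4 = 0.75.
Nodes u₀,…,u₄ = 1, 1.75, 2.5, 3.25, 4.
f(u) = -u² - u + 3: f₀=1, f₁=-1.8125, f₂=-5.75, f₃=-10.8125, f₄=-17.
(h/2)·[f₀ + 2f₁ + 2f₂ + 2f₃ + f₄] = 0.375·(-52.75) = -19.78125.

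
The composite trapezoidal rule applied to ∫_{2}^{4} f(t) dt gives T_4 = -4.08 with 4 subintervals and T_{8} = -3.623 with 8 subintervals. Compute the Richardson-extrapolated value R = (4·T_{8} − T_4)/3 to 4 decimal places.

-3.4707

R = (4·T_{8} − T_4) / 3 = (4·(-3.623) − (-4.08))/3 = (-10.412)/3 = -3.4707.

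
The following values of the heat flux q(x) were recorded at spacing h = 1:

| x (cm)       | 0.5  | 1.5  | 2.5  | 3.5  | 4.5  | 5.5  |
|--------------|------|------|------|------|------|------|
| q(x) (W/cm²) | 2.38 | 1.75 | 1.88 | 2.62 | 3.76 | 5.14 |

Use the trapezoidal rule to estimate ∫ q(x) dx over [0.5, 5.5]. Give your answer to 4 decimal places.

h = 1, n = 5.
(h/2)·[y₀ + 2y₁ + 2y₂ + 2y₃ + 2y₄ + y₅] = 0.5·(27.54) = 13.7700.

13.7700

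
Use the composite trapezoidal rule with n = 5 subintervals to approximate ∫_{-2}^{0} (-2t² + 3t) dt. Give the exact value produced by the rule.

h = (0 − (-2))/5 = 0.4.
Nodes t₀,…,t₅ = -2, -1.6, -1.2, -0.8, -0.4, 0.
f(t) = -2t² + 3t: f₀=-14, f₁=-9.92, f₂=-6.48, f₃=-3.68, f₄=-1.52, f₅=0.
(h/2)·[f₀ + 2f₁ + 2f₂ + 2f₃ + 2f₄ + f₅] = 0.2·(-57.2) = -11.44.

-11.44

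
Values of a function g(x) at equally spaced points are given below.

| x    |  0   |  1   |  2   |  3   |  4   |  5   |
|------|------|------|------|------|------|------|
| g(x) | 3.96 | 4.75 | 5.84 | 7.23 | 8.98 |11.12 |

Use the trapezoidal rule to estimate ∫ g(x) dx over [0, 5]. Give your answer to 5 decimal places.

h = 1, n = 5.
(h/2)·[y₀ + 2y₁ + 2y₂ + 2y₃ + 2y₄ + y₅] = 0.5·(68.68) = 34.34000.

34.34000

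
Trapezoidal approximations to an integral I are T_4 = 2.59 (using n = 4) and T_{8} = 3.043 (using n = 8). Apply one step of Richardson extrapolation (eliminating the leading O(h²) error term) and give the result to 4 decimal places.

R = (4·T_{8} − T_4) / 3 = (4·3.043 − 2.59)/3 = (9.582)/3 = 3.1940.

3.1940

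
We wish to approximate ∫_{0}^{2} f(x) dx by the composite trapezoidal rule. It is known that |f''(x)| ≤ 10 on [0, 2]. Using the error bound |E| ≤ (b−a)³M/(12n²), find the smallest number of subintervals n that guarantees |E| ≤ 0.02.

Need 80/(12n²) ≤ 0.02.
n² ≥ 80/(12·0.02) = 333.333 ⇒ n ≥ 18.2574, so the smallest n is 19.

19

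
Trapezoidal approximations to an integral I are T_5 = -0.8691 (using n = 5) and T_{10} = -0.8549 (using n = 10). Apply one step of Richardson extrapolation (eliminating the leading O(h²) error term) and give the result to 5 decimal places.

R = (4·T_{10} − T_5) / 3 = (4·(-0.8549) − (-0.8691))/3 = (-2.5505)/3 = -0.85017.

-0.85017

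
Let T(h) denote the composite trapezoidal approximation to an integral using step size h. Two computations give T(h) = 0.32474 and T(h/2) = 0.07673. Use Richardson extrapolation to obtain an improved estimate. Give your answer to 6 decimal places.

R = (4·T(h/2) − T(h)) / 3 = (4·0.07673 − 0.32474)/3 = (-0.01782)/3 = -0.005940.

-0.005940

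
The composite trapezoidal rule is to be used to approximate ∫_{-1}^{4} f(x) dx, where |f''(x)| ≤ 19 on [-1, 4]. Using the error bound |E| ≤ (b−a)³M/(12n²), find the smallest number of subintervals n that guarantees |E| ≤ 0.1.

45

Need 2375/(12n²) ≤ 0.1.
n² ≥ 2375/(12·0.1) = 1979.17 ⇒ n ≥ 44.4878, so the smallest n is 45.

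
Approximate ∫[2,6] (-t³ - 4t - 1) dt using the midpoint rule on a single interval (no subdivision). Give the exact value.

-324

M = (b−a)·f(4) = 4·(-81) = -324.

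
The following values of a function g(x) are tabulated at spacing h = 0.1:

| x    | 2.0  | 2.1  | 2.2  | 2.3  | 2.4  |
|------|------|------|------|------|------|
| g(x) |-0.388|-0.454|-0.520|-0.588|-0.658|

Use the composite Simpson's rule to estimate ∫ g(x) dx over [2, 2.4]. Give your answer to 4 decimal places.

h = 0.1, n = 4.
(h/3)·[y₀ + 4y₁ + 2y₂ + 4y₃ + y₄] = 0.033333·(-6.254) = -0.2085.

-0.2085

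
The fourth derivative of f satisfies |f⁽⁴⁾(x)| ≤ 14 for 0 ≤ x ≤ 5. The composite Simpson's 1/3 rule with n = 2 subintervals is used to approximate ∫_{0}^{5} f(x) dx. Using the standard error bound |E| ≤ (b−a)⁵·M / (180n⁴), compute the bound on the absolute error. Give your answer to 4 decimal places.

15.1910

|E| ≤ (5)⁵·14 / (180·2⁴) = 43750/2880 = 15.1910.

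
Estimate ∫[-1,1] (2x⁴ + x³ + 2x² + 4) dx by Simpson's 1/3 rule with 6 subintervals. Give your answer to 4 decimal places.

10.1399

h = (1 − (-1))/6 = 0.333333.
Nodes x₀,…,x₆ = -1, -0.666667, -0.333333, 0, 0.333333, 0.666667, 1.
f(x) = 2x⁴ + x³ + 2x² + 4: f₀=7, f₁=4.987654, f₂=4.209877, f₃=4, f₄=4.283951, f₅=5.580247, f₆=9.
(h/3)·[f₀ + 4f₁ + 2f₂ + 4f₃ + 2f₄ + 4f₅ + f₆] = 0.111111·(91.259259) = 10.1399.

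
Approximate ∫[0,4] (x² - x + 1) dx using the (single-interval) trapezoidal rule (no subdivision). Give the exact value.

T = (b−a)/2 · [f(0) + f(4)] = 2·[1 + 13] = 28.

28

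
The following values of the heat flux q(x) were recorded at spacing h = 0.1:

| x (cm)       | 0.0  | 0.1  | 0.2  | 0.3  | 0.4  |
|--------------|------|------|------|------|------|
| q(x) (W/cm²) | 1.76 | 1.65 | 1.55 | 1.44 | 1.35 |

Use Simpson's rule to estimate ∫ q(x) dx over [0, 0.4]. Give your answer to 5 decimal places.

0.61900

h = 0.1, n = 4.
(h/3)·[y₀ + 4y₁ + 2y₂ + 4y₃ + y₄] = 0.033333·(18.57) = 0.61900.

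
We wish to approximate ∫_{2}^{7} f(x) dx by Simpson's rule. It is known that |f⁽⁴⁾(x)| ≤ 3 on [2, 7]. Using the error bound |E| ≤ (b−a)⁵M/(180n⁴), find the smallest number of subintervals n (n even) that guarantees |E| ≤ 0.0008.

Need 9375/(180n⁴) ≤ 0.0008.
n⁴ ≥ 9375/(180·0.0008) = 65104.2 ⇒ n ≥ 15.9736, so the smallest even n is 16. (n must be even for Simpson's rule.)

16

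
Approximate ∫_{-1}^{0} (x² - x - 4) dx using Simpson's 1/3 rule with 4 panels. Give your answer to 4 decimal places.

-3.1667

h = (0 − (-1))/4 = 0.25.
Nodes x₀,…,x₄ = -1, -0.75, -0.5, -0.25, 0.
f(x) = x² - x - 4: f₀=-2, f₁=-2.6875, f₂=-3.25, f₃=-3.6875, f₄=-4.
(h/3)·[f₀ + 4f₁ + 2f₂ + 4f₃ + f₄] = 0.083333·(-38) = -3.1667.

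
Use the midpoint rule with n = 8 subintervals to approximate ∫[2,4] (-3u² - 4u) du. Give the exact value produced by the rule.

-79.96875

h = (4 − 2)/8 = 0.25.
Midpoints m₁,…,m₈ = 2.125, 2.375, 2.625, 2.875, 3.125, 3.375, 3.625, 3.875.
f(m₁)=-22.046875, f(m₂)=-26.421875, f(m₃)=-31.171875, f(m₄)=-36.296875, f(m₅)=-41.796875, f(m₆)=-47.671875, f(m₇)=-53.921875, f(m₈)=-60.546875.
h·[f(m₁) + f(m₂) + f(m₃) + f(m₄) + f(m₅) + f(m₆) + f(m₇) + f(m₈)] = 0.25·(-319.875) = -79.96875.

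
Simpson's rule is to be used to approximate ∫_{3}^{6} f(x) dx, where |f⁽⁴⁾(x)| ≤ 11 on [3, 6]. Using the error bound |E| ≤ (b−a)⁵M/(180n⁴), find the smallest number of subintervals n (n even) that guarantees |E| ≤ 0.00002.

Need 2673/(180n⁴) ≤ 0.00002.
n⁴ ≥ 2673/(180·0.00002) = 742500 ⇒ n ≥ 29.3545, so the smallest even n is 30. (n must be even for Simpson's rule.)

30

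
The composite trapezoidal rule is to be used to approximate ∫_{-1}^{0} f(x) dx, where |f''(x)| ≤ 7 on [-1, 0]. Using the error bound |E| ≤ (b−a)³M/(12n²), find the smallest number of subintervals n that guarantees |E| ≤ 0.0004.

39

Need 7/(12n²) ≤ 0.0004.
n² ≥ 7/(12·0.0004) = 1458.33 ⇒ n ≥ 38.1881, so the smallest n is 39.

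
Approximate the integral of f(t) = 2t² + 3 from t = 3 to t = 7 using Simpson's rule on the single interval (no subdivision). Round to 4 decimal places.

S = (b−a)/6 · [f(3) + 4f(5) + f(7)] = 0.666667·[21 + 4·53 + 101] = 222.6667.

222.6667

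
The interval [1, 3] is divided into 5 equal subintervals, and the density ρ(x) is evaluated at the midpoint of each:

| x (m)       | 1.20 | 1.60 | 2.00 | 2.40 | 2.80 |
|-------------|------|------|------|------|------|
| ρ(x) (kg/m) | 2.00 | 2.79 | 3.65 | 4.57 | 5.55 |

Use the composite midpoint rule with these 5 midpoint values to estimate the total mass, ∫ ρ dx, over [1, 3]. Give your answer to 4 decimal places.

h = 0.4, n = 5.
h·[y(m₁) + y(m₂) + y(m₃) + y(m₄) + y(m₅)] = 0.4·(18.56) = 7.4240.

7.4240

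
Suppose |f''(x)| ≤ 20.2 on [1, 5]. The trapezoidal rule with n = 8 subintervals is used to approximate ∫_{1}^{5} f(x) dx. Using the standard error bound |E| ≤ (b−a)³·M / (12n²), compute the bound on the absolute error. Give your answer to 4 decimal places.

1.6833

|E| ≤ (4)³·20.2 / (12·8²) = 1292.8/768 = 1.6833.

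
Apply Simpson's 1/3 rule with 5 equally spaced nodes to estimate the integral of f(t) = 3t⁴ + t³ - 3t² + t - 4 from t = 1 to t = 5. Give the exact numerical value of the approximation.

1904

h = (5 − 1)/4 = 1.
Nodes t₀,…,t₄ = 1, 2, 3, 4, 5.
f(t) = 3t⁴ + t³ - 3t² + t - 4: f₀=-2, f₁=42, f₂=242, f₃=784, f₄=1926.
(h/3)·[f₀ + 4f₁ + 2f₂ + 4f₃ + f₄] = 0.333333·(5712) = 1904.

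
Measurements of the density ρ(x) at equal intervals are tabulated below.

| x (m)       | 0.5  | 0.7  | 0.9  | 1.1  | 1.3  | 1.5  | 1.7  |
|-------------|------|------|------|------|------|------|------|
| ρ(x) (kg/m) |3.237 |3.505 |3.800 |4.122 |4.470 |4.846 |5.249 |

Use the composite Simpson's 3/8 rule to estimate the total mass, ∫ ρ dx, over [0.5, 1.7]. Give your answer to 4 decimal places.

h = 0.2, n = 6.
(3h/8)·[y₀ + 3y₁ + 3y₂ + 2y₃ + 3y₄ + 3y₅ + y₆] = 0.075·(66.593) = 4.9945.

4.9945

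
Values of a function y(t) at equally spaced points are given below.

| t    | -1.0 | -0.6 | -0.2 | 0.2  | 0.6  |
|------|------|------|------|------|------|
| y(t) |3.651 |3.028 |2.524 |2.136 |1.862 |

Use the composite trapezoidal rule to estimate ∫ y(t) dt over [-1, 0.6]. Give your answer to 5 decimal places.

4.17780

h = 0.4, n = 4.
(h/2)·[y₀ + 2y₁ + 2y₂ + 2y₃ + y₄] = 0.2·(20.889) = 4.17780.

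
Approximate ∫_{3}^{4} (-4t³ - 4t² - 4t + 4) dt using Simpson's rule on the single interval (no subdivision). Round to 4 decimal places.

-234.3333

S = (b−a)/6 · [f(3) + 4f(3.5) + f(4)] = 0.166667·[(-152) + 4·(-230.5) + (-332)] = -234.3333.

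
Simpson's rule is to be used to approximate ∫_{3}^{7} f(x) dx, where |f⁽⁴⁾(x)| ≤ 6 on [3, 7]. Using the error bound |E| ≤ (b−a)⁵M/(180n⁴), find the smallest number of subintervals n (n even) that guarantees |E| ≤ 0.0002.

Need 6144/(180n⁴) ≤ 0.0002.
n⁴ ≥ 6144/(180·0.0002) = 170667 ⇒ n ≥ 20.3253, so the smallest even n is 22. (n must be even for Simpson's rule.)

22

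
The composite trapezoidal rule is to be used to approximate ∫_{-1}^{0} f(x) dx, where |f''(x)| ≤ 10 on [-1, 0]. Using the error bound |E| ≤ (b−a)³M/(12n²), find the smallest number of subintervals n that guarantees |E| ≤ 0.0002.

65

Need 10/(12n²) ≤ 0.0002.
n² ≥ 10/(12·0.0002) = 4166.67 ⇒ n ≥ 64.5497, so the smallest n is 65.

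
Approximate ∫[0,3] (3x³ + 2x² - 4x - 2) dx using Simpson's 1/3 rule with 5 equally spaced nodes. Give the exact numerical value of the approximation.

54.75

h = (3 − 0)/4 = 0.75.
Nodes x₀,…,x₄ = 0, 0.75, 1.5, 2.25, 3.
f(x) = 3x³ + 2x² - 4x - 2: f₀=-2, f₁=-2.609375, f₂=6.625, f₃=33.296875, f₄=85.
(h/3)·[f₀ + 4f₁ + 2f₂ + 4f₃ + f₄] = 0.25·(219) = 54.75.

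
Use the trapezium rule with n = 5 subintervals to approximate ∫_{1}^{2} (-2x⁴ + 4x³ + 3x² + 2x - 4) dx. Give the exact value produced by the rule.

h = (2 − 1)/5 = 0.2.
Nodes x₀,…,x₅ = 1, 1.2, 1.4, 1.6, 1.8, 2.
f(x) = -2x⁴ + 4x³ + 3x² + 2x - 4: f₀=3, f₁=5.4848, f₂=7.9728, f₃=10.1568, f₄=11.6528, f₅=12.
(h/2)·[f₀ + 2f₁ + 2f₂ + 2f₃ + 2f₄ + f₅] = 0.1·(85.5344) = 8.55344.

8.55344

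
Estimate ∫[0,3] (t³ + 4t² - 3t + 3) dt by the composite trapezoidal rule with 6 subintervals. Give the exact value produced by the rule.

52.8125

h = (3 − 0)/6 = 0.5.
Nodes t₀,…,t₆ = 0, 0.5, 1, 1.5, 2, 2.5, 3.
f(t) = t³ + 4t² - 3t + 3: f₀=3, f₁=2.625, f₂=5, f₃=10.875, f₄=21, f₅=36.125, f₆=57.
(h/2)·[f₀ + 2f₁ + 2f₂ + 2f₃ + 2f₄ + 2f₅ + f₆] = 0.25·(211.25) = 52.8125.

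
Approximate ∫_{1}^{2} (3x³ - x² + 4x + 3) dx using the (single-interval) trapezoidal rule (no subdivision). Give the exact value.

20

T = (b−a)/2 · [f(1) + f(2)] = 0.5·[9 + 31] = 20.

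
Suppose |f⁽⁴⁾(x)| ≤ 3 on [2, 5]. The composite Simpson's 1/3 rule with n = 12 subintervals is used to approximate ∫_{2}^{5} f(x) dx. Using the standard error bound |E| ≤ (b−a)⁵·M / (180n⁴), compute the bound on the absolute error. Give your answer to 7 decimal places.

0.0001953

|E| ≤ (3)⁵·3 / (180·12⁴) = 729/3732480 = 0.0001953.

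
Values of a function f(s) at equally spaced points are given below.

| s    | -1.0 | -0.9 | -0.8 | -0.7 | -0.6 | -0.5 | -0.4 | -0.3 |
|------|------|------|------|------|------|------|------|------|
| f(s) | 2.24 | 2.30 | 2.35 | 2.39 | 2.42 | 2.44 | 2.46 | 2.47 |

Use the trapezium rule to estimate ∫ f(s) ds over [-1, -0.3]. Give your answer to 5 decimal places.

1.67150

h = 0.1, n = 7.
(h/2)·[y₀ + 2y₁ + 2y₂ + 2y₃ + 2y₄ + 2y₅ + 2y₆ + y₇] = 0.05·(33.43) = 1.67150.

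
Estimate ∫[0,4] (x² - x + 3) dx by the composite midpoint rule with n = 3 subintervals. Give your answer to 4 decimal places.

h = (4 − 0)/3 = 1.333333.
Midpoints m₁,…,m₃ = 0.666667, 2, 3.333333.
f(m₁)=2.777778, f(m₂)=5, f(m₃)=10.777778.
h·[f(m₁) + f(m₂) + f(m₃)] = 1.333333·(18.555556) = 24.7407.

24.7407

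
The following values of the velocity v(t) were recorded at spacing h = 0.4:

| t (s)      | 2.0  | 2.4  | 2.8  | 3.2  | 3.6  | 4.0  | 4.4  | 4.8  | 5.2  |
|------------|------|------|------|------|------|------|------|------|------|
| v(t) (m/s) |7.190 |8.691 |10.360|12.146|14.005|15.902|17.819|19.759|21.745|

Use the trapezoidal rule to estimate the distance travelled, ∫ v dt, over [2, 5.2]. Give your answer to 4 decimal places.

45.2598

h = 0.4, n = 8.
(h/2)·[y₀ + 2y₁ + 2y₂ + 2y₃ + 2y₄ + 2y₅ + 2y₆ + 2y₇ + y₈] = 0.2·(226.299) = 45.2598.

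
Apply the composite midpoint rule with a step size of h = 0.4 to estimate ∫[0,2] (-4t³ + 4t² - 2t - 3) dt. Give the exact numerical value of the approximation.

h = (2 − 0)/5 = 0.4.
Midpoints m₁,…,m₅ = 0.2, 0.6, 1, 1.4, 1.8.
f(m₁)=-3.272, f(m₂)=-3.624, f(m₃)=-5, f(m₄)=-8.936, f(m₅)=-16.968.
h·[f(m₁) + f(m₂) + f(m₃) + f(m₄) + f(m₅)] = 0.4·(-37.8) = -15.12.

-15.12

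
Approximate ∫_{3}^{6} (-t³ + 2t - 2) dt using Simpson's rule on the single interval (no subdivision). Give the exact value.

S = (b−a)/6 · [f(3) + 4f(4.5) + f(6)] = 0.5·[(-23) + 4·(-84.125) + (-206)] = -282.75.

-282.75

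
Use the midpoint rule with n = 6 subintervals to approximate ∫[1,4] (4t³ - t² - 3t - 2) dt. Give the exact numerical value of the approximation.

h = (4 − 1)/6 = 0.5.
Midpoints m₁,…,m₆ = 1.25, 1.75, 2.25, 2.75, 3.25, 3.75.
f(m₁)=0.5, f(m₂)=11.125, f(m₃)=31.75, f(m₄)=65.375, f(m₅)=115, f(m₆)=183.625.
h·[f(m₁) + f(m₂) + f(m₃) + f(m₄) + f(m₅) + f(m₆)] = 0.5·(407.375) = 203.6875.

203.6875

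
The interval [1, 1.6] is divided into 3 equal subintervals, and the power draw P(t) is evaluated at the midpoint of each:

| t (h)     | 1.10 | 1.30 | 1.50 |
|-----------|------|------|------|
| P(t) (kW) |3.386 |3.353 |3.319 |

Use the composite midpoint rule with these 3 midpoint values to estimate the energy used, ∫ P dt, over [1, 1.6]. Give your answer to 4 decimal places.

h = 0.2, n = 3.
h·[y(m₁) + y(m₂) + y(m₃)] = 0.2·(10.058) = 2.0116.

2.0116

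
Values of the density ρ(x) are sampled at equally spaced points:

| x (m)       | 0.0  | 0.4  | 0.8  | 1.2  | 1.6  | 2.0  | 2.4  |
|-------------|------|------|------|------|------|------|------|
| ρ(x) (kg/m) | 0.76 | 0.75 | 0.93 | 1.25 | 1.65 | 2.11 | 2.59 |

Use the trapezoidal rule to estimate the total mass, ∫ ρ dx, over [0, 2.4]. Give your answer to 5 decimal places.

h = 0.4, n = 6.
(h/2)·[y₀ + 2y₁ + 2y₂ + 2y₃ + 2y₄ + 2y₅ + y₆] = 0.2·(16.73) = 3.34600.

3.34600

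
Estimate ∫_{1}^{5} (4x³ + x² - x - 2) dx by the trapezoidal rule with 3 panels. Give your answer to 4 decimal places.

689.1852

h = (5 − 1)/3 = 1.333333.
Nodes x₀,…,x₃ = 1, 2.333333, 3.666667, 5.
f(x) = 4x³ + x² - x - 2: f₀=2, f₁=51.925926, f₂=204.962963, f₃=518.
(h/2)·[f₀ + 2f₁ + 2f₂ + f₃] = 0.666667·(1033.777778) = 689.1852.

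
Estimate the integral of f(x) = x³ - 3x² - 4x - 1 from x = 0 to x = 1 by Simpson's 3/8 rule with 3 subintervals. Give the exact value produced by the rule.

-3.75

h = (1 − 0)/3 = 0.333333.
Nodes x₀,…,x₃ = 0, 0.333333, 0.666667, 1.
f(x) = x³ - 3x² - 4x - 1: f₀=-1, f₁=-2.629630, f₂=-4.703704, f₃=-7.
(3h/8)·[f₀ + 3f₁ + 3f₂ + f₃] = 0.125·(-30) = -3.75.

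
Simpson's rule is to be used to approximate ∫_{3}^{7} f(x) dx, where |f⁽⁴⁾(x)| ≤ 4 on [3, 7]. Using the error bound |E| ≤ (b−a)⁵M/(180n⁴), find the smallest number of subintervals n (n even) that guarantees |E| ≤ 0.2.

Need 4096/(180n⁴) ≤ 0.2.
n⁴ ≥ 4096/(180·0.2) = 113.778 ⇒ n ≥ 3.2660, so the smallest even n is 4. (n must be even for Simpson's rule.)

4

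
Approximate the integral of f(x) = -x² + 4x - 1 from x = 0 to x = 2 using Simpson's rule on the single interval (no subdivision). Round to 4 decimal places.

3.3333

S = (b−a)/6 · [f(0) + 4f(1) + f(2)] = 0.333333·[(-1) + 4·2 + 3] = 3.3333.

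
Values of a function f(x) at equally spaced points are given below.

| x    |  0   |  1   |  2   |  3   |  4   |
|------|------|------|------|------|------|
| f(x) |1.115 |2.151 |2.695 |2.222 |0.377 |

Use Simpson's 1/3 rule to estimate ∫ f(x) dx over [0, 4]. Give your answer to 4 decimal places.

8.1247

h = 1, n = 4.
(h/3)·[y₀ + 4y₁ + 2y₂ + 4y₃ + y₄] = 0.333333·(24.374) = 8.1247.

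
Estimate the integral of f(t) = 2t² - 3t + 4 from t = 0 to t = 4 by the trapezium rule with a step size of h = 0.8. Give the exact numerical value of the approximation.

h = (4 − 0)/5 = 0.8.
Nodes t₀,…,t₅ = 0, 0.8, 1.6, 2.4, 3.2, 4.
f(t) = 2t² - 3t + 4: f₀=4, f₁=2.88, f₂=4.32, f₃=8.32, f₄=14.88, f₅=24.
(h/2)·[f₀ + 2f₁ + 2f₂ + 2f₃ + 2f₄ + f₅] = 0.4·(88.8) = 35.52.

35.52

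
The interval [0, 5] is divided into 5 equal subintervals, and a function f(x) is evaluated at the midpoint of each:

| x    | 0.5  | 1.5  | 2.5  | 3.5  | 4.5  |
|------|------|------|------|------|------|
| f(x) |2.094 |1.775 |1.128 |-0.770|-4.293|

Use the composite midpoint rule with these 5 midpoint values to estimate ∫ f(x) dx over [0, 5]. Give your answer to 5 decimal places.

h = 1, n = 5.
h·[y(m₁) + y(m₂) + y(m₃) + y(m₄) + y(m₅)] = 1·(-0.066) = -0.06600.

-0.06600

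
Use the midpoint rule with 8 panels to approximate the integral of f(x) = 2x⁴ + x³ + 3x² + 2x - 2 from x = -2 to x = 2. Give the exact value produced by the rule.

h = (2 − (-2))/8 = 0.5.
Midpoints m₁,…,m₈ = -1.75, -1.25, -0.75, -0.25, 0.25, 0.75, 1.25, 1.75.
f(m₁)=17.0859375, f(m₂)=3.1171875, f(m₃)=-1.6015625, f(m₄)=-2.3203125, f(m₅)=-1.2890625, f(m₆)=2.2421875, f(m₇)=12.0234375, f(m₈)=34.8046875.
h·[f(m₁) + f(m₂) + f(m₃) + f(m₄) + f(m₅) + f(m₆) + f(m₇) + f(m₈)] = 0.5·(64.0625) = 32.03125.

32.03125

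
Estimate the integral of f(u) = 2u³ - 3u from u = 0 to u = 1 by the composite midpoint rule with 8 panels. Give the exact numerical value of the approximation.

-1.00390625

h = (1 − 0)/8 = 0.125.
Midpoints m₁,…,m₈ = 0.0625, 0.1875, 0.3125, 0.4375, 0.5625, 0.6875, 0.8125, 0.9375.
f(m₁)=-0.18701171875, f(m₂)=-0.54931640625, f(m₃)=-0.87646484375, f(m₄)=-1.14501953125, f(m₅)=-1.33154296875, f(m₆)=-1.41259765625, f(m₇)=-1.36474609375, f(m₈)=-1.16455078125.
h·[f(m₁) + f(m₂) + f(m₃) + f(m₄) + f(m₅) + f(m₆) + f(m₇) + f(m₈)] = 0.125·(-8.03125) = -1.00390625.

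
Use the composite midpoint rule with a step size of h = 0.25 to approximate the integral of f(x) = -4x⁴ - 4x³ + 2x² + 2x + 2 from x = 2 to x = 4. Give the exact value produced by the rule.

h = (4 − 2)/8 = 0.25.
Midpoints m₁,…,m₈ = 2.125, 2.375, 2.625, 2.875, 3.125, 3.375, 3.625, 3.875.
f(m₁)=-104.6650390625, f(m₂)=-162.8212890625, f(m₃)=-241.2431640625, f(m₄)=-344.0556640625, f(m₅)=-475.7587890625, f(m₆)=-641.2275390625, f(m₇)=-845.7119140625, f(m₈)=-1094.8369140625.
h·[f(m₁) + f(m₂) + f(m₃) + f(m₄) + f(m₅) + f(m₆) + f(m₇) + f(m₈)] = 0.25·(-3910.3203125) = -977.580078125.

-977.580078125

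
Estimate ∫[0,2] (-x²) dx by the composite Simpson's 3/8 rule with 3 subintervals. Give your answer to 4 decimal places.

h = (2 − 0)/3 = 0.666667.
Nodes x₀,…,x₃ = 0, 0.666667, 1.333333, 2.
f(x) = -x²: f₀=0, f₁=-0.444444, f₂=-1.777778, f₃=-4.
(3h/8)·[f₀ + 3f₁ + 3f₂ + f₃] = 0.25·(-10.666667) = -2.6667.

-2.6667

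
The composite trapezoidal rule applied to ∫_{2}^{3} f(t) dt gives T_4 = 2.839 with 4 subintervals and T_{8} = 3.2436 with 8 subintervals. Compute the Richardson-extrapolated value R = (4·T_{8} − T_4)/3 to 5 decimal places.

R = (4·T_{8} − T_4) / 3 = (4·3.2436 − 2.839)/3 = (10.1354)/3 = 3.37847.

3.37847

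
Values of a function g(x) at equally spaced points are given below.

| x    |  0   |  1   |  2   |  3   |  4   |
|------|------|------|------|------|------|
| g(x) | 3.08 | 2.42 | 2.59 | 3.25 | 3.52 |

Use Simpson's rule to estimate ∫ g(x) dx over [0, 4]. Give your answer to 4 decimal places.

h = 1, n = 4.
(h/3)·[y₀ + 4y₁ + 2y₂ + 4y₃ + y₄] = 0.333333·(34.46) = 11.4867.

11.4867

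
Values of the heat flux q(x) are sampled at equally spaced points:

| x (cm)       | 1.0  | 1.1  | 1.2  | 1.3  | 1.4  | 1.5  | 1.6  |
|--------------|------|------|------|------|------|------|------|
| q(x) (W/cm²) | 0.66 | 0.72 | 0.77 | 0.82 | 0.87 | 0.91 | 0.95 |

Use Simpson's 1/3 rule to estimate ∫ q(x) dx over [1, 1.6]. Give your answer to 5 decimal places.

0.48967

h = 0.1, n = 6.
(h/3)·[y₀ + 4y₁ + 2y₂ + 4y₃ + 2y₄ + 4y₅ + y₆] = 0.033333·(14.69) = 0.48967.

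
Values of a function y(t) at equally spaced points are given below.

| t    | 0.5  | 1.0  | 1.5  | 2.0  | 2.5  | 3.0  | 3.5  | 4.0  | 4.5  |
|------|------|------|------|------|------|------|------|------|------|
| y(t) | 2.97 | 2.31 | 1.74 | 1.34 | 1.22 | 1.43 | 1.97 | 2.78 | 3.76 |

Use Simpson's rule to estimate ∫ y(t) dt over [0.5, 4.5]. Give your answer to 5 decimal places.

8.00500

h = 0.5, n = 8.
(h/3)·[y₀ + 4y₁ + 2y₂ + 4y₃ + 2y₄ + 4y₅ + 2y₆ + 4y₇ + y₈] = 0.166667·(48.03) = 8.00500.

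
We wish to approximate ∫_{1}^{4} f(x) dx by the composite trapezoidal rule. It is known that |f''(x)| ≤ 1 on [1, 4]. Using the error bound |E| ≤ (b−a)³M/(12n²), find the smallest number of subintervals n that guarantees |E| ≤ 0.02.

11

Need 27/(12n²) ≤ 0.02.
n² ≥ 27/(12·0.02) = 112.5 ⇒ n ≥ 10.6066, so the smallest n is 11.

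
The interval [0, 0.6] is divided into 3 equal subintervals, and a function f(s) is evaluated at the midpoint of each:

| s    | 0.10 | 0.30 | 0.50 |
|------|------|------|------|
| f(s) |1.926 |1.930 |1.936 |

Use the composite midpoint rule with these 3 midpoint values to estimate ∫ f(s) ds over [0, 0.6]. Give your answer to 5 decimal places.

1.15840

h = 0.2, n = 3.
h·[y(m₁) + y(m₂) + y(m₃)] = 0.2·(5.792) = 1.15840.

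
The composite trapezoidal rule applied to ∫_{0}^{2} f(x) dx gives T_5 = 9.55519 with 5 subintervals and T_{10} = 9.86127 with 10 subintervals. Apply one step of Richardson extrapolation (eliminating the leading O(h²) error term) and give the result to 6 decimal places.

9.963297

R = (4·T_{10} − T_5) / 3 = (4·9.86127 − 9.55519)/3 = (29.88989)/3 = 9.963297.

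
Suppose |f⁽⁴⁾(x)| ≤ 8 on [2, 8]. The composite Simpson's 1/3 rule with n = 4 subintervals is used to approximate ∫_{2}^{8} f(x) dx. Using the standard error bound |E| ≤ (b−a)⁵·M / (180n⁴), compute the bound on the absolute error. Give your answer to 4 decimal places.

|E| ≤ (6)⁵·8 / (180·4⁴) = 62208/46080 = 1.3500.

1.3500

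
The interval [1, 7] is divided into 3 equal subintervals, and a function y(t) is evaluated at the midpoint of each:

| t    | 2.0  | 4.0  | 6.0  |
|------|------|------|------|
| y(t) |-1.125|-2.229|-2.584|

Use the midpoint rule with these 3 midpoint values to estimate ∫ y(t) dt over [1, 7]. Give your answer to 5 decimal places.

-11.87600

h = 2, n = 3.
h·[y(m₁) + y(m₂) + y(m₃)] = 2·(-5.938) = -11.87600.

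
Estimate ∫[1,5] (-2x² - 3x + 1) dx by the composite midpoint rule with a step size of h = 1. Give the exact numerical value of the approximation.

h = (5 − 1)/4 = 1.
Midpoints m₁,…,m₄ = 1.5, 2.5, 3.5, 4.5.
f(m₁)=-8, f(m₂)=-19, f(m₃)=-34, f(m₄)=-53.
h·[f(m₁) + f(m₂) + f(m₃) + f(m₄)] = 1·(-114) = -114.

-114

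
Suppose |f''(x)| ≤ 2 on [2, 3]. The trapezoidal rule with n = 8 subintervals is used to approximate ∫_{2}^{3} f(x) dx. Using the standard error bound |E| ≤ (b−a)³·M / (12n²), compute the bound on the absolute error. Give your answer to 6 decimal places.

0.002604

|E| ≤ (1)³·2 / (12·8²) = 2/768 = 0.002604.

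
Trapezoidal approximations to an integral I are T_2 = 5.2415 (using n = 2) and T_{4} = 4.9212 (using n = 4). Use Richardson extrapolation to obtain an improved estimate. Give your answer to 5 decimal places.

4.81443

R = (4·T_{4} − T_2) / 3 = (4·4.9212 − 5.2415)/3 = (14.4433)/3 = 4.81443.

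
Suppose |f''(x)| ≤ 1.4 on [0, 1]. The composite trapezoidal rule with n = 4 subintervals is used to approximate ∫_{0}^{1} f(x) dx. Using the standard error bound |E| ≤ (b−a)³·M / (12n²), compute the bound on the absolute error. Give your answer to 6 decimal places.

0.007292

|E| ≤ (1)³·1.4 / (12·4²) = 1.4/192 = 0.007292.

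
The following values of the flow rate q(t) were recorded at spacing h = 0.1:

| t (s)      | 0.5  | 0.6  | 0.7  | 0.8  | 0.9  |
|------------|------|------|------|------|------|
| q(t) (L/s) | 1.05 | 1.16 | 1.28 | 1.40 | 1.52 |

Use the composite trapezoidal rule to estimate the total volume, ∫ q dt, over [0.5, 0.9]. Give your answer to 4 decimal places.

h = 0.1, n = 4.
(h/2)·[y₀ + 2y₁ + 2y₂ + 2y₃ + y₄] = 0.05·(10.25) = 0.5125.

0.5125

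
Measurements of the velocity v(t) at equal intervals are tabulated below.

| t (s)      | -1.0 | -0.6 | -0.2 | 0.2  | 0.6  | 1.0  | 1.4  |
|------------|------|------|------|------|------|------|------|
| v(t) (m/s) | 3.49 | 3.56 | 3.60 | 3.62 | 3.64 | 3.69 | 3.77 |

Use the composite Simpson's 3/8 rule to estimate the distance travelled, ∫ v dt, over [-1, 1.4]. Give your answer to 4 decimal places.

8.6955

h = 0.4, n = 6.
(3h/8)·[y₀ + 3y₁ + 3y₂ + 2y₃ + 3y₄ + 3y₅ + y₆] = 0.15·(57.97) = 8.6955.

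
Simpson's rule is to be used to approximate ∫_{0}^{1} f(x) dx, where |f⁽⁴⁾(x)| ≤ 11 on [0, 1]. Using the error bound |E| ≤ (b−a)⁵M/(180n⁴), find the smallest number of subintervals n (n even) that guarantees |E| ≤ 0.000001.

16

Need 11/(180n⁴) ≤ 0.000001.
n⁴ ≥ 11/(180·0.000001) = 61111.1 ⇒ n ≥ 15.7228, so the smallest even n is 16. (n must be even for Simpson's rule.)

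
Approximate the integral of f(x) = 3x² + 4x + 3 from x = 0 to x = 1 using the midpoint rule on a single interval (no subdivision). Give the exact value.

M = (b−a)·f(0.5) = 1·(5.75) = 5.75.

5.75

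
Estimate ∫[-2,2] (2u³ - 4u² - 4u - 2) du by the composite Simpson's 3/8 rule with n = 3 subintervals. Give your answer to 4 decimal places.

h = (2 − (-2))/3 = 1.333333.
Nodes u₀,…,u₃ = -2, -0.666667, 0.666667, 2.
f(u) = 2u³ - 4u² - 4u - 2: f₀=-26, f₁=-1.703704, f₂=-5.851852, f₃=-10.
(3h/8)·[f₀ + 3f₁ + 3f₂ + f₃] = 0.5·(-58.666667) = -29.3333.

-29.3333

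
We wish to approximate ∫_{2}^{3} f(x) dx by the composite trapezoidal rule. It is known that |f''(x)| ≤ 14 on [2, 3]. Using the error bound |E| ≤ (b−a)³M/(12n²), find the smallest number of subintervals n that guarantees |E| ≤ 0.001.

Need 14/(12n²) ≤ 0.001.
n² ≥ 14/(12·0.001) = 1166.67 ⇒ n ≥ 34.1565, so the smallest n is 35.

35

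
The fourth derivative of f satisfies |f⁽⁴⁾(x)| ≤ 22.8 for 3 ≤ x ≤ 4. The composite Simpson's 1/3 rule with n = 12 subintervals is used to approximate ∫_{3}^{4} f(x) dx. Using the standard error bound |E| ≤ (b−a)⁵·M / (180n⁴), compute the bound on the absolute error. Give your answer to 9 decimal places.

0.000006109

|E| ≤ (1)⁵·22.8 / (180·12⁴) = 22.8/3732480 = 0.000006109.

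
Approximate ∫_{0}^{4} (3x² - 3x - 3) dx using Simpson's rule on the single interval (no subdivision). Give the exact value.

S = (b−a)/6 · [f(0) + 4f(2) + f(4)] = 0.666667·[(-3) + 4·3 + 33] = 28.

28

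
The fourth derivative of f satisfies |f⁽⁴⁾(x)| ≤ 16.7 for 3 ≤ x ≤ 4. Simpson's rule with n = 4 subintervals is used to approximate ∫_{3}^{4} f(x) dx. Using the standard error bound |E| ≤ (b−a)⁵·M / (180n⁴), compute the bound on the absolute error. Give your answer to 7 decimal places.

0.0003624

|E| ≤ (1)⁵·16.7 / (180·4⁴) = 16.7/46080 = 0.0003624.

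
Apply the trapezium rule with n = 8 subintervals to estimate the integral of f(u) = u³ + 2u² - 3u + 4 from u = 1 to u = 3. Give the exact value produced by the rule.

33.5

h = (3 − 1)/8 = 0.25.
Nodes u₀,…,u₈ = 1, 1.25, 1.5, 1.75, 2, 2.25, 2.5, 2.75, 3.
f(u) = u³ + 2u² - 3u + 4: f₀=4, f₁=5.328125, f₂=7.375, f₃=10.234375, f₄=14, f₅=18.765625, f₆=24.625, f₇=31.671875, f₈=40.
(h/2)·[f₀ + 2f₁ + 2f₂ + 2f₃ + 2f₄ + 2f₅ + 2f₆ + 2f₇ + f₈] = 0.125·(268) = 33.5.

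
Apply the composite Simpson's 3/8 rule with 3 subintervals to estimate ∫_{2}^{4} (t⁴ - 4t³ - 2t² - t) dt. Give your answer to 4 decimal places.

-84.8148

h = (4 − 2)/3 = 0.666667.
Nodes t₀,…,t₃ = 2, 2.666667, 3.333333, 4.
f(t) = t⁴ - 4t³ - 2t² - t: f₀=-26, f₁=-42.172840, f₂=-50.246914, f₃=-36.
(3h/8)·[f₀ + 3f₁ + 3f₂ + f₃] = 0.25·(-339.259259) = -84.8148.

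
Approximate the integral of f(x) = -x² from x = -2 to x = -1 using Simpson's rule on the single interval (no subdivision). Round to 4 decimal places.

S = (b−a)/6 · [f(-2) + 4f(-1.5) + f(-1)] = 0.166667·[(-4) + 4·(-2.25) + (-1)] = -2.3333.

-2.3333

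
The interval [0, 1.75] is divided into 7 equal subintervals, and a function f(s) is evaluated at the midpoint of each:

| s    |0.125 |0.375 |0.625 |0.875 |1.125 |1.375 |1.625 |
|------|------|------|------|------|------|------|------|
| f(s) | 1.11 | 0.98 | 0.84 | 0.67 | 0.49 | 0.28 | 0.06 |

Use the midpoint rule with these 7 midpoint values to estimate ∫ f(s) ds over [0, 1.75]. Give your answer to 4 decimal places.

1.1075

h = 0.25, n = 7.
h·[y(m₁) + y(m₂) + y(m₃) + y(m₄) + y(m₅) + y(m₆) + y(m₇)] = 0.25·(4.43) = 1.1075.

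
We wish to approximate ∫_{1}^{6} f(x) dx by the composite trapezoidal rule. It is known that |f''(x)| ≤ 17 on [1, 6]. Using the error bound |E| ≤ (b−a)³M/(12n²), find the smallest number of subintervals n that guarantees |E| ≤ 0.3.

Need 2125/(12n²) ≤ 0.3.
n² ≥ 2125/(12·0.3) = 590.278 ⇒ n ≥ 24.2956, so the smallest n is 25.

25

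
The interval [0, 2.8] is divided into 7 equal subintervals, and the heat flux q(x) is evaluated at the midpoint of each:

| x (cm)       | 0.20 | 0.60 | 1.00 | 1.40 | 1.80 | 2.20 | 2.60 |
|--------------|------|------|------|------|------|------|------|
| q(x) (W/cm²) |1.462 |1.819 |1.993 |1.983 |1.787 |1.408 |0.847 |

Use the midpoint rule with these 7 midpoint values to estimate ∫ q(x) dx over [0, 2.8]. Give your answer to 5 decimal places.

h = 0.4, n = 7.
h·[y(m₁) + y(m₂) + y(m₃) + y(m₄) + y(m₅) + y(m₆) + y(m₇)] = 0.4·(11.299) = 4.51960.

4.51960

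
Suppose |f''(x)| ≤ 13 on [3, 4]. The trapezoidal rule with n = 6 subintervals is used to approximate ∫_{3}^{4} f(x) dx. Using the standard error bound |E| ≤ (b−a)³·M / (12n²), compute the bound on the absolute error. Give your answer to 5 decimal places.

|E| ≤ (1)³·13 / (12·6²) = 13/432 = 0.03009.

0.03009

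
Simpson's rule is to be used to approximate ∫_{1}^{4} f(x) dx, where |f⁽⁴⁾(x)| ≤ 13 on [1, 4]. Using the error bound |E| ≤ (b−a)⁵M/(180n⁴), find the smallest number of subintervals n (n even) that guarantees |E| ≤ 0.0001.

22

Need 3159/(180n⁴) ≤ 0.0001.
n⁴ ≥ 3159/(180·0.0001) = 175500 ⇒ n ≥ 20.4677, so the smallest even n is 22. (n must be even for Simpson's rule.)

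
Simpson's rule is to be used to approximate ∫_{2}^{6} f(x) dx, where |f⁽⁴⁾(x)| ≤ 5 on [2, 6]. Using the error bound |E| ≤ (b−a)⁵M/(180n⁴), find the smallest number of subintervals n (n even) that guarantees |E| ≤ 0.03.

Need 5120/(180n⁴) ≤ 0.03.
n⁴ ≥ 5120/(180·0.03) = 948.148 ⇒ n ≥ 5.5491, so the smallest even n is 6. (n must be even for Simpson's rule.)

6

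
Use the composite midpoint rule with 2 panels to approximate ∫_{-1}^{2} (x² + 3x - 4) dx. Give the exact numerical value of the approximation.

-5.0625

h = (2 − (-1))/2 = 1.5.
Midpoints m₁,…,m₂ = -0.25, 1.25.
f(m₁)=-4.6875, f(m₂)=1.3125.
h·[f(m₁) + f(m₂)] = 1.5·(-3.375) = -5.0625.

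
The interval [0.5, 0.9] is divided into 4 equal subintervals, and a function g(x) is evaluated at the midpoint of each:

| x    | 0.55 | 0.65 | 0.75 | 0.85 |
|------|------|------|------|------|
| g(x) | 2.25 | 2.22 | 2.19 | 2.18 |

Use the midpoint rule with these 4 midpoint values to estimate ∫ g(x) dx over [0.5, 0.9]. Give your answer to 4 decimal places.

h = 0.1, n = 4.
h·[y(m₁) + y(m₂) + y(m₃) + y(m₄)] = 0.1·(8.84) = 0.8840.

0.8840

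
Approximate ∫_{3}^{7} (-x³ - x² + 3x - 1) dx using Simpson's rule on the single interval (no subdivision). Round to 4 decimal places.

S = (b−a)/6 · [f(3) + 4f(5) + f(7)] = 0.666667·[(-28) + 4·(-136) + (-372)] = -629.3333.

-629.3333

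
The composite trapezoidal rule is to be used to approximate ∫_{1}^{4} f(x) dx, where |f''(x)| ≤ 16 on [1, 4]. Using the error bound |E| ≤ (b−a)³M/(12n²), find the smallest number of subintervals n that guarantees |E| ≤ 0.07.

Need 432/(12n²) ≤ 0.07.
n² ≥ 432/(12·0.07) = 514.286 ⇒ n ≥ 22.6779, so the smallest n is 23.

23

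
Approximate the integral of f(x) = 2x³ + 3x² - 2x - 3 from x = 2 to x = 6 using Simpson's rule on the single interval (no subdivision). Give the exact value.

S = (b−a)/6 · [f(2) + 4f(4) + f(6)] = 0.666667·[21 + 4·165 + 525] = 804.

804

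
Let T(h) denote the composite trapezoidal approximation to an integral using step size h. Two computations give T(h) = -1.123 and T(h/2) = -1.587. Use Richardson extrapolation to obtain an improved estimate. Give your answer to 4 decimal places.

R = (4·T(h/2) − T(h)) / 3 = (4·(-1.587) − (-1.123))/3 = (-5.225)/3 = -1.7417.

-1.7417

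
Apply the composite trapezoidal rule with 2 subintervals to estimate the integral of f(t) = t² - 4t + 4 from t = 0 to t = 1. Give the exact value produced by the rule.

2.375

h = (1 − 0)/2 = 0.5.
Nodes t₀,…,t₂ = 0, 0.5, 1.
f(t) = t² - 4t + 4: f₀=4, f₁=2.25, f₂=1.
(h/2)·[f₀ + 2f₁ + f₂] = 0.25·(9.5) = 2.375.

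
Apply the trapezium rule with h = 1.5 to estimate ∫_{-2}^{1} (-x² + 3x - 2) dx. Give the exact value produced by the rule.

h = (1 − (-2))/2 = 1.5.
Nodes x₀,…,x₂ = -2, -0.5, 1.
f(x) = -x² + 3x - 2: f₀=-12, f₁=-3.75, f₂=0.
(h/2)·[f₀ + 2f₁ + f₂] = 0.75·(-19.5) = -14.625.

-14.625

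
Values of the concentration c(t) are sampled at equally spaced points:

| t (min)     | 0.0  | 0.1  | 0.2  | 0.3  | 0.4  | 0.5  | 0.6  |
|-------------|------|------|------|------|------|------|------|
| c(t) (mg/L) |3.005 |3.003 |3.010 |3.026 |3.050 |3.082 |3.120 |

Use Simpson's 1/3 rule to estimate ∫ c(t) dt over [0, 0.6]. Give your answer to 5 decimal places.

h = 0.1, n = 6.
(h/3)·[y₀ + 4y₁ + 2y₂ + 4y₃ + 2y₄ + 4y₅ + y₆] = 0.033333·(54.689) = 1.82297.

1.82297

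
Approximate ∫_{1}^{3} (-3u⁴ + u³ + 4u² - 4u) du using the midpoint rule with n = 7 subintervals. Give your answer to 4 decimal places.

-105.6093

h = (3 − 1)/7 = 0.285714.
Midpoints m₁,…,m₇ = 1.142857, 1.428571, 1.714286, 2, 2.285714, 2.571429, 2.857143.
f(m₁)=-2.972095, f(m₂)=-7.130362, f(m₃)=-15.973344, f(m₄)=-32, f(m₅)=-58.189088, f(m₆)=-97.999167, f(m₇)=-155.368596.
h·[f(m₁) + f(m₂) + f(m₃) + f(m₄) + f(m₅) + f(m₆) + f(m₇)] = 0.285714·(-369.632653) = -105.6093.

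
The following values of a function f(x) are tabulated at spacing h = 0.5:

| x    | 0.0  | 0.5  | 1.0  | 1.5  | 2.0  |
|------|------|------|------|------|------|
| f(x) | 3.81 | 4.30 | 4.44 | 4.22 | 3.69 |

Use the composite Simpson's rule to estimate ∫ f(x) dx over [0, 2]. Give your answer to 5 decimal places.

8.41000

h = 0.5, n = 4.
(h/3)·[y₀ + 4y₁ + 2y₂ + 4y₃ + y₄] = 0.166667·(50.46) = 8.41000.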